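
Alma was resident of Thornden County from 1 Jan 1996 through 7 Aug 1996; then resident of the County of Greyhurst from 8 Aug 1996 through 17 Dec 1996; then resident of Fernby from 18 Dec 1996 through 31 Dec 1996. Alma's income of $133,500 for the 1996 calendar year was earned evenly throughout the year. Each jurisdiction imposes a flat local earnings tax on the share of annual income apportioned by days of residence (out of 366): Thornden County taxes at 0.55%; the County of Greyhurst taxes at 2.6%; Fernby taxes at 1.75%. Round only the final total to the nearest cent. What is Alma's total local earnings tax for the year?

Thornden County, 1 Jan – 7 Aug 1996: 220 days → $133,500 × 0.55% × 220/366 = $441.3525
The County of Greyhurst, 8 Aug – 17 Dec 1996: 132 days → $133,500 × 2.6% × 132/366 = $1,251.8361
Fernby, 18 Dec – 31 Dec 1996: 14 days → $133,500 × 1.75% × 14/366 = $89.3648
Total = $1,782.5533

$1,782.55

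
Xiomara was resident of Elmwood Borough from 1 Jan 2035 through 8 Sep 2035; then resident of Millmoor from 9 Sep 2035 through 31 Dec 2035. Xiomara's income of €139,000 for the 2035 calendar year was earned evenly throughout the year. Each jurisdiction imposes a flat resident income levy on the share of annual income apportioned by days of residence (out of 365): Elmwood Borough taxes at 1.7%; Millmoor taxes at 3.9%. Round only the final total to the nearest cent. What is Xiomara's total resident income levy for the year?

Elmwood Borough, 1 Jan – 8 Sep 2035: 251 days → €139,000 × 1.7% × 251/365 = €1,624.9671
Millmoor, 9 Sep – 31 Dec 2035: 114 days → €139,000 × 3.9% × 114/365 = €1,693.1342
Total = €3,318.1014

€3,318.10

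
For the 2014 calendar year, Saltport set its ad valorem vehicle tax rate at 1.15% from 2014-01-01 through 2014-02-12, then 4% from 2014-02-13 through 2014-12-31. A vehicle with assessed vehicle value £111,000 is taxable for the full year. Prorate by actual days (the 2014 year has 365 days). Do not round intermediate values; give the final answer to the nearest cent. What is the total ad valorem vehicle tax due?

£4,067.31

2014-01-01 to 2014-02-12: 43 days at 1.15% → £111,000 × 1.15% × 43/365 = £150.3822
2014-02-13 to 2014-12-31: 322 days at 4% → £111,000 × 4% × 322/365 = £3,916.9315
Total = £4,067.3137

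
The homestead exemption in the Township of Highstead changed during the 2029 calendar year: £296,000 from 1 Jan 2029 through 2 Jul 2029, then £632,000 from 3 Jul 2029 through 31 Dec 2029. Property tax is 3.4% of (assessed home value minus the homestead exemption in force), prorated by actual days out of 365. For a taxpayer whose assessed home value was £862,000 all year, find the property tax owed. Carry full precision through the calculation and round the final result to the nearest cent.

1 Jan – 2 Jul 2029: 183 days, exemption £296,000 → (£862,000 − £296,000) × 3.4% × 183/365 = £9,648.3616
3 Jul – 31 Dec 2029: 182 days, exemption £632,000 → (£862,000 − £632,000) × 3.4% × 182/365 = £3,899.2877
Total = £13,547.6493

£13,547.65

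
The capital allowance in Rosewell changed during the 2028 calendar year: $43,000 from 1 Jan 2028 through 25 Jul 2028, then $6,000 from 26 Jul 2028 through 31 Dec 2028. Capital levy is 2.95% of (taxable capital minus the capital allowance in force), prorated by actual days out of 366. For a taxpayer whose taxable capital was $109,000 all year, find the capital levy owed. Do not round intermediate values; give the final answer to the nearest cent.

1 Jan – 25 Jul 2028: 207 days, exemption $43,000 → ($109,000 − $43,000) × 2.95% × 207/366 = $1,101.1721
26 Jul – 31 Dec 2028: 159 days, exemption $6,000 → ($109,000 − $6,000) × 2.95% × 159/366 = $1,320.0041
Total = $2,421.1762

$2,421.18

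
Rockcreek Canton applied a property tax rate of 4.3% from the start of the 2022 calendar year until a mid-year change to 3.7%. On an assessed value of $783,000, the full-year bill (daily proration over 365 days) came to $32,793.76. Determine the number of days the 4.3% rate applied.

Let d = days at the first rate; then 365 − d days at the second rate.
$783,000 × [4.3%·d + 3.7%·(365−d)] / 365 = $32,793.76
Solving gives d = 297, so the new rate took effect on 25 Oct 2022.

297 days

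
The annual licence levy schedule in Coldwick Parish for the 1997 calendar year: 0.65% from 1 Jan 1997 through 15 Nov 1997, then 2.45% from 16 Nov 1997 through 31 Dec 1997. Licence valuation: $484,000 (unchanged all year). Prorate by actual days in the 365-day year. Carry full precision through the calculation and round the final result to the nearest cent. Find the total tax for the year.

$4,243.95

1 Jan – 15 Nov 1997: 319 days at 0.65% → $484,000 × 0.65% × 319/365 = $2,749.5178
16 Nov – 31 Dec 1997: 46 days at 2.45% → $484,000 × 2.45% × 46/365 = $1,494.4329
Total = $4,243.9507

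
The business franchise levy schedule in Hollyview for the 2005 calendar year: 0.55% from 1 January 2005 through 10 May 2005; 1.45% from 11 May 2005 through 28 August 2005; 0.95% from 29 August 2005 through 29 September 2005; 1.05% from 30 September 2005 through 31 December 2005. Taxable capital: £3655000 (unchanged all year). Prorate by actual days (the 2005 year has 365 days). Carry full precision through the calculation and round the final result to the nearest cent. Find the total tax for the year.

£35954.18

1 January – 10 May 2005: 130 days at 0.55% → £3655000 × 0.55% × 130/365 = £7159.7945
11 May – 28 August 2005: 110 days at 1.45% → £3655000 × 1.45% × 110/365 = £15971.8493
29 August – 29 September 2005: 32 days at 0.95% → £3655000 × 0.95% × 32/365 = £3044.1644
30 September – 31 December 2005: 93 days at 1.05% → £3655000 × 1.05% × 93/365 = £9778.3767
Total = £35954.1849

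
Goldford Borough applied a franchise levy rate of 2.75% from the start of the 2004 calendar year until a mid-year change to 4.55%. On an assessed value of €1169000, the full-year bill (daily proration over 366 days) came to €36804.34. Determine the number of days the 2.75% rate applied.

285 days

Let d = days at the first rate; then 366 − d days at the second rate.
€1169000 × [2.75%·d + 4.55%·(366−d)] / 366 = €36804.34
Solving gives d = 285, so the new rate took effect on 12 Oct 2004.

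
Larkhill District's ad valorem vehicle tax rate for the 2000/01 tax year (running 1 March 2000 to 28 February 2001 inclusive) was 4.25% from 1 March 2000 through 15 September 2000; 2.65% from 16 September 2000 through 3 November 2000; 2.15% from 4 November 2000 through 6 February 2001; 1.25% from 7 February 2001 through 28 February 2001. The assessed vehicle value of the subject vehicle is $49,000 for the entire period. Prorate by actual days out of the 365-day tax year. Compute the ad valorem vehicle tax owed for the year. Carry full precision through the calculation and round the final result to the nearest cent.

$1,620.83

1 March – 15 September 2000: 199 days at 4.25% → $49,000 × 4.25% × 199/365 = $1,135.3904
16 September – 3 November 2000: 49 days at 2.65% → $49,000 × 2.65% × 49/365 = $174.3192
4 November 2000 – 6 February 2001: 95 days at 2.15% → $49,000 × 2.15% × 95/365 = $274.1986
7 February – 28 February 2001: 22 days at 1.25% → $49,000 × 1.25% × 22/365 = $36.9178
Total = $1,620.8260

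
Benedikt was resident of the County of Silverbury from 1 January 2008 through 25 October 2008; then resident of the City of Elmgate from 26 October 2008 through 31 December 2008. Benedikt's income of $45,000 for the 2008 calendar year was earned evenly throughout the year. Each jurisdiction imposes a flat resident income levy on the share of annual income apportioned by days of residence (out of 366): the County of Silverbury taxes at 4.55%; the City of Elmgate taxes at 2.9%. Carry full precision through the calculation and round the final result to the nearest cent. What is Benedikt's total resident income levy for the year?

The County of Silverbury, 1 January – 25 October 2008: 299 days → $45,000 × 4.55% × 299/366 = $1,672.6844
The City of Elmgate, 26 October – 31 December 2008: 67 days → $45,000 × 2.9% × 67/366 = $238.8934
Total = $1,911.5779

$1,911.58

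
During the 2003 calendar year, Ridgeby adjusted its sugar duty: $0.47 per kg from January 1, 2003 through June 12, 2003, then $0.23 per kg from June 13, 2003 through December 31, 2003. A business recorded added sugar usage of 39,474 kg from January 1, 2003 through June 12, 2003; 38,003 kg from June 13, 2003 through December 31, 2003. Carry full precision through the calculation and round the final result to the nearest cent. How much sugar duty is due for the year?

$27,293.47

January 1 – June 12, 2003: 39,474 kg at $0.47/kg → $18,552.78
June 13 – December 31, 2003: 38,003 kg at $0.23/kg → $8,740.69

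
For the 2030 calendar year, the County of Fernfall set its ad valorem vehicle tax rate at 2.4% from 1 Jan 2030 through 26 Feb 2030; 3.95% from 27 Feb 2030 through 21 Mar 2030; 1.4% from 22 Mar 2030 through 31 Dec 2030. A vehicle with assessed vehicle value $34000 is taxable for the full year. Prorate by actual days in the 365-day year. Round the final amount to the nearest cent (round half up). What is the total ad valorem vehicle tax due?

1 Jan – 26 Feb 2030: 57 days at 2.4% → $34000 × 2.4% × 57/365 = $127.4301
27 Feb – 21 Mar 2030: 23 days at 3.95% → $34000 × 3.95% × 23/365 = $84.6274
22 Mar – 31 Dec 2030: 285 days at 1.4% → $34000 × 1.4% × 285/365 = $371.6712
Total = $583.7288

$583.73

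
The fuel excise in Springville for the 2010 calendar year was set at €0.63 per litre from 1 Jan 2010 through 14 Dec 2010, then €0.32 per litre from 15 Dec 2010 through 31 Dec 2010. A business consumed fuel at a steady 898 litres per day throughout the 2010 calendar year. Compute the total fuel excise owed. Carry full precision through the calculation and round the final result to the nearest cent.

1 Jan – 14 Dec 2010: 348 days × 898 litres/day = 312,504 litres at €0.63/litre → €196877.52
15 Dec – 31 Dec 2010: 17 days × 898 litres/day = 15,266 litres at €0.32/litre → €4885.12

€201762.64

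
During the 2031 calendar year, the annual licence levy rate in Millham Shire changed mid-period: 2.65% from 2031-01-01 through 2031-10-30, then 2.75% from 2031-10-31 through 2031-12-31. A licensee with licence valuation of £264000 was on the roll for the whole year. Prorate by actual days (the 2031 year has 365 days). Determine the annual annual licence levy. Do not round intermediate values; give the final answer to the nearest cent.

£7040.84

2031-01-01 to 2031-10-30: 303 days at 2.65% → £264000 × 2.65% × 303/365 = £5807.6384
2031-10-31 to 2031-12-31: 62 days at 2.75% → £264000 × 2.75% × 62/365 = £1233.2055
Total = £7040.8438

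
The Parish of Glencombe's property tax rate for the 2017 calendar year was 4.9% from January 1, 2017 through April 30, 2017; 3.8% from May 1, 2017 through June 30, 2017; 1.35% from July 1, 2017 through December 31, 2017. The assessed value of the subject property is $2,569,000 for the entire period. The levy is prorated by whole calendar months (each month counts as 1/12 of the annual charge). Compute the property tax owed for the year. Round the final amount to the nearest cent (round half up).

January 1 – April 30, 2017: 4 months at 4.9% → $2,569,000 × 4.9% × 4/12 = $41,960.3333
May 1 – June 30, 2017: 2 months at 3.8% → $2,569,000 × 3.8% × 2/12 = $16,270.3333
July 1 – December 31, 2017: 6 months at 1.35% → $2,569,000 × 1.35% × 6/12 = $17,340.7500
Total = $75,571.4167

$75,571.42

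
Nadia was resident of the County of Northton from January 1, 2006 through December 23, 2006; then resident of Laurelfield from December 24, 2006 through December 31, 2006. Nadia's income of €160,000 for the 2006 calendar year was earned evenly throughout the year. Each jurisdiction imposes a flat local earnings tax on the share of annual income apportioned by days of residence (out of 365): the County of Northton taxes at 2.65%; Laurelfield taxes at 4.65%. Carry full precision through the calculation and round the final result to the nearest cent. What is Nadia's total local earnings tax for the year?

€4,310.14

The County of Northton, January 1 – December 23, 2006: 357 days → €160,000 × 2.65% × 357/365 = €4,147.0685
Laurelfield, December 24 – December 31, 2006: 8 days → €160,000 × 4.65% × 8/365 = €163.0685
Total = €4,310.1370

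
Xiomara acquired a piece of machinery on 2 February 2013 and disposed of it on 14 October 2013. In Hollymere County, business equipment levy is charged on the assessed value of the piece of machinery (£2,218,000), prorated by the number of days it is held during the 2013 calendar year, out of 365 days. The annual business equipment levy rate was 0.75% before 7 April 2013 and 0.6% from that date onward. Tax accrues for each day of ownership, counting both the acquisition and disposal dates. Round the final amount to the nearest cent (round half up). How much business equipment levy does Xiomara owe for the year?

£9,880.73

2 February – 6 April 2013: 64 days at 0.75% → £2,218,000 × 0.75% × 64/365 = £2,916.8219
7 April – 14 October 2013: 191 days at 0.6% → £2,218,000 × 0.6% × 191/365 = £6,963.9123
Total = £9,880.7342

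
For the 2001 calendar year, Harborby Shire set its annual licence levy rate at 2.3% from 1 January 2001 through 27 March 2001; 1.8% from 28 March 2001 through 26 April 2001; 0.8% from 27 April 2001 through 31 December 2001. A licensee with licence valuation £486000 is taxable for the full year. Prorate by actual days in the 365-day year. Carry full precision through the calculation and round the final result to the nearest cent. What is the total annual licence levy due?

£6005.10

1 January – 27 March 2001: 86 days at 2.3% → £486000 × 2.3% × 86/365 = £2633.7205
28 March – 26 April 2001: 30 days at 1.8% → £486000 × 1.8% × 30/365 = £719.0137
27 April – 31 December 2001: 249 days at 0.8% → £486000 × 0.8% × 249/365 = £2652.3616
Total = £6005.0959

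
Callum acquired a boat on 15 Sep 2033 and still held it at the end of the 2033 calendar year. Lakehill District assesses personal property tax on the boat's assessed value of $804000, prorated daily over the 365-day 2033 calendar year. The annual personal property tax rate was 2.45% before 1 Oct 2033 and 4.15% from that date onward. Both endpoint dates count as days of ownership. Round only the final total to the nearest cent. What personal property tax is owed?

15 Sep – 30 Sep 2033: 16 days at 2.45% → $804000 × 2.45% × 16/365 = $863.4740
1 Oct – 31 Dec 2033: 92 days at 4.15% → $804000 × 4.15% × 92/365 = $8410.0603
Total = $9273.5342

$9273.53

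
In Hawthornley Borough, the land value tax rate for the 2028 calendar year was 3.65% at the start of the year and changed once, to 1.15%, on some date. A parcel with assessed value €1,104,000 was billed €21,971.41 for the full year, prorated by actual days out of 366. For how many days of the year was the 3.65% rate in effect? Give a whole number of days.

123 days

Let d = days at the first rate; then 366 − d days at the second rate.
€1,104,000 × [3.65%·d + 1.15%·(366−d)] / 366 = €21,971.41
Solving gives d = 123, so the new rate took effect on May 3, 2028.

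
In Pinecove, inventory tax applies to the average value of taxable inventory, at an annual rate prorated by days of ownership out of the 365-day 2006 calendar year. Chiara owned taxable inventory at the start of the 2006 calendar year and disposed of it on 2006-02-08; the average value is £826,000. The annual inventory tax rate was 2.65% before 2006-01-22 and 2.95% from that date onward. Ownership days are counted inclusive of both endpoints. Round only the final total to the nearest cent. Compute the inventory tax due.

£2,461.03

2006-01-01 to 2006-01-21: 21 days at 2.65% → £826,000 × 2.65% × 21/365 = £1,259.3671
2006-01-22 to 2006-02-08: 18 days at 2.95% → £826,000 × 2.95% × 18/365 = £1,201.6603
Total = £2,461.0274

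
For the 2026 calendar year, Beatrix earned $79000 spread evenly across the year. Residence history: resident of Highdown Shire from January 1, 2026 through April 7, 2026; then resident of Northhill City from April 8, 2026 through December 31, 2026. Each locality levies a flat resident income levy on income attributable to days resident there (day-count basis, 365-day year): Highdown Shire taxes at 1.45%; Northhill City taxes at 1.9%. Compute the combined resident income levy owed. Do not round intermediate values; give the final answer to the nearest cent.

Highdown Shire, January 1 – April 7, 2026: 97 days → $79000 × 1.45% × 97/365 = $304.4205
Northhill City, April 8 – December 31, 2026: 268 days → $79000 × 1.9% × 268/365 = $1102.1041
Total = $1406.5247

$1406.52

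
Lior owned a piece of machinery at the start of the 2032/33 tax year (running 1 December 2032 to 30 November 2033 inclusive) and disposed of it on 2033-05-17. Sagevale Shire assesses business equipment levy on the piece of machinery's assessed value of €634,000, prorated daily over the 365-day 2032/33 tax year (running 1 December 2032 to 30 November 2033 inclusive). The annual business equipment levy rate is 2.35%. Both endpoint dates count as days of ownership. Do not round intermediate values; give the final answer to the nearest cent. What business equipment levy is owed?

Days held (2032-12-01 to 2033-05-17): 168 out of 365
Tax = €634,000 × 2.35% × 168/365 = €6,857.6219

€6,857.62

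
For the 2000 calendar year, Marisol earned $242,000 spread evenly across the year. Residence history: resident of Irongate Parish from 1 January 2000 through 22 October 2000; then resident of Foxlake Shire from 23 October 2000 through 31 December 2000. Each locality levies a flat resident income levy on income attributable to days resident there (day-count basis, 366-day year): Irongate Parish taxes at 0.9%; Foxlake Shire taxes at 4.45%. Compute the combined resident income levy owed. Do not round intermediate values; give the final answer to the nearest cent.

Irongate Parish, 1 January – 22 October 2000: 296 days → $242,000 × 0.9% × 296/366 = $1,761.4426
Foxlake Shire, 23 October – 31 December 2000: 70 days → $242,000 × 4.45% × 70/366 = $2,059.6448
Total = $3,821.0874

$3,821.09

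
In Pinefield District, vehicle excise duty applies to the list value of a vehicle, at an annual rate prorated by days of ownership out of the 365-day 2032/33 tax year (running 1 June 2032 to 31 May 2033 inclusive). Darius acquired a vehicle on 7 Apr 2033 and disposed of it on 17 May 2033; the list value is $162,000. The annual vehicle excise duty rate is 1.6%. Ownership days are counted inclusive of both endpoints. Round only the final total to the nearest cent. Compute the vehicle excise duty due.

Days held (7 Apr – 17 May 2033): 41 out of 365
Tax = $162,000 × 1.6% × 41/365 = $291.1562

$291.16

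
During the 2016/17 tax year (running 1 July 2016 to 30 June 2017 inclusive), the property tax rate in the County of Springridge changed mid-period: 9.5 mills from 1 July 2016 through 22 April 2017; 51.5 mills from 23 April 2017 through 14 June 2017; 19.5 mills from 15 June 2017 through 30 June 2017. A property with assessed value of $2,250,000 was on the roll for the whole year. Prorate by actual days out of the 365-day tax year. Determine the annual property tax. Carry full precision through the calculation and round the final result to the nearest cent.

1 July 2016 – 22 April 2017: 296 days at 9.5 mills → $2,250,000 × 0.95% × 296/365 = $17,334.2466
23 April – 14 June 2017: 53 days at 51.5 mills → $2,250,000 × 5.15% × 53/365 = $16,825.6849
15 June – 30 June 2017: 16 days at 19.5 mills → $2,250,000 × 1.95% × 16/365 = $1,923.2877
Total = $36,083.2192

$36,083.22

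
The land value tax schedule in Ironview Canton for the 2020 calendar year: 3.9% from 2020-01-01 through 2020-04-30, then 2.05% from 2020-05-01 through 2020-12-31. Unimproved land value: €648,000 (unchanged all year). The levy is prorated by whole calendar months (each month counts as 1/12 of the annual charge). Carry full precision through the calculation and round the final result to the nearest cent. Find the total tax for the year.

2020-01-01 to 2020-04-30: 4 months at 3.9% → €648,000 × 3.9% × 4/12 = €8,424.0000
2020-05-01 to 2020-12-31: 8 months at 2.05% → €648,000 × 2.05% × 8/12 = €8,856.0000
Total = €17,280.0000

€17,280.00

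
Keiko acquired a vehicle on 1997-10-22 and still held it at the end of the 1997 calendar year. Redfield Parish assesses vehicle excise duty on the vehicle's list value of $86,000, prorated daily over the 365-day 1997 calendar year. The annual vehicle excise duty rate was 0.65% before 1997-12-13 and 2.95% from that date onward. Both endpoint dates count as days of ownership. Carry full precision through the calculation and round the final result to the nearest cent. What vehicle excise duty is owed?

1997-10-22 to 1997-12-12: 52 days at 0.65% → $86,000 × 0.65% × 52/365 = $79.6384
1997-12-13 to 1997-12-31: 19 days at 2.95% → $86,000 × 2.95% × 19/365 = $132.0630
Total = $211.7014

$211.70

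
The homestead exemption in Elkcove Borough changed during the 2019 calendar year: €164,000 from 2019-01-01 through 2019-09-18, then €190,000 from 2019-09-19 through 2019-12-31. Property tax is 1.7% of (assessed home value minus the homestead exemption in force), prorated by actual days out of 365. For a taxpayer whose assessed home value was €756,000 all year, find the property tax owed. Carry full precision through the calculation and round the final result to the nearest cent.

2019-01-01 to 2019-09-18: 261 days, exemption €164,000 → (€756,000 − €164,000) × 1.7% × 261/365 = €7,196.4493
2019-09-19 to 2019-12-31: 104 days, exemption €190,000 → (€756,000 − €190,000) × 1.7% × 104/365 = €2,741.6110
Total = €9,938.0603

€9,938.06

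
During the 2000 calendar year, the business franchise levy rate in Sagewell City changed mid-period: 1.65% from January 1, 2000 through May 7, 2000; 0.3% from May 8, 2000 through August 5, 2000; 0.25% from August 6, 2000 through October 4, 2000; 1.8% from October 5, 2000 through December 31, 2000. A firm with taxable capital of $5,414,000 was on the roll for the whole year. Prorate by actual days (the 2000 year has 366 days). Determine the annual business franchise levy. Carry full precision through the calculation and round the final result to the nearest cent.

January 1 – May 7, 2000: 128 days at 1.65% → $5,414,000 × 1.65% × 128/366 = $31,241.4426
May 8 – August 5, 2000: 90 days at 0.3% → $5,414,000 × 0.3% × 90/366 = $3,993.9344
August 6 – October 4, 2000: 60 days at 0.25% → $5,414,000 × 0.25% × 60/366 = $2,218.8525
October 5 – December 31, 2000: 88 days at 1.8% → $5,414,000 × 1.8% × 88/366 = $23,431.0820
Total = $60,885.3115

$60,885.31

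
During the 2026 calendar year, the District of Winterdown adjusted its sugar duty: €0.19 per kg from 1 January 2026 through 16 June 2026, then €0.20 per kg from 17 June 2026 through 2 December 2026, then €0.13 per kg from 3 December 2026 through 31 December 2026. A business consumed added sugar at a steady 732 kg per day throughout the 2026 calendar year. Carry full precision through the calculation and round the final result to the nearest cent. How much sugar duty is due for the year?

€50727.60

1 January – 16 June 2026: 167 days × 732 kg/day = 122,244 kg at €0.19/kg → €23226.36
17 June – 2 December 2026: 169 days × 732 kg/day = 123,708 kg at €0.20/kg → €24741.60
3 December – 31 December 2026: 29 days × 732 kg/day = 21,228 kg at €0.13/kg → €2759.64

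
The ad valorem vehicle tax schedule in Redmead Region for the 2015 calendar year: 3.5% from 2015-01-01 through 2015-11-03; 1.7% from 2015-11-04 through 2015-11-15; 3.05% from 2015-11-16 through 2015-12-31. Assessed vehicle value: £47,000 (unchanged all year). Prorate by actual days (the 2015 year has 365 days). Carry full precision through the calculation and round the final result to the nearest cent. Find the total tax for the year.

2015-01-01 to 2015-11-03: 307 days at 3.5% → £47,000 × 3.5% × 307/365 = £1,383.6027
2015-11-04 to 2015-11-15: 12 days at 1.7% → £47,000 × 1.7% × 12/365 = £26.2685
2015-11-16 to 2015-12-31: 46 days at 3.05% → £47,000 × 3.05% × 46/365 = £180.6603
Total = £1,590.5315

£1,590.53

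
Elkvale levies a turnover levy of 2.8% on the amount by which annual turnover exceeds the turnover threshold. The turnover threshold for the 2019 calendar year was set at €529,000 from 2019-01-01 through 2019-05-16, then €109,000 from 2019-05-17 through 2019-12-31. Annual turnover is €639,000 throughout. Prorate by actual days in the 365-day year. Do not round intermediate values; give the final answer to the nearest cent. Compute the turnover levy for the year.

€10,458.19

2019-01-01 to 2019-05-16: 136 days, exemption €529,000 → (€639,000 − €529,000) × 2.8% × 136/365 = €1,147.6164
2019-05-17 to 2019-12-31: 229 days, exemption €109,000 → (€639,000 − €109,000) × 2.8% × 229/365 = €9,310.5753
Total = €10,458.1918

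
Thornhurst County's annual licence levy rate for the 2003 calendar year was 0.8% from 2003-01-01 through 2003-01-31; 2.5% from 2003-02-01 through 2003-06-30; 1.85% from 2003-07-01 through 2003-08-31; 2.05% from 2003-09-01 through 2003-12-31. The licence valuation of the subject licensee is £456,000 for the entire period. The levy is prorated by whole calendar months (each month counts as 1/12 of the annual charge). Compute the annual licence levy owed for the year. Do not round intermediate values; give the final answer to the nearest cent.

2003-01-01 to 2003-01-31: 1 month at 0.8% → £456,000 × 0.8% × 1/12 = £304.0000
2003-02-01 to 2003-06-30: 5 months at 2.5% → £456,000 × 2.5% × 5/12 = £4,750.0000
2003-07-01 to 2003-08-31: 2 months at 1.85% → £456,000 × 1.85% × 2/12 = £1,406.0000
2003-09-01 to 2003-12-31: 4 months at 2.05% → £456,000 × 2.05% × 4/12 = £3,116.0000
Total = £9,576.0000

£9,576.00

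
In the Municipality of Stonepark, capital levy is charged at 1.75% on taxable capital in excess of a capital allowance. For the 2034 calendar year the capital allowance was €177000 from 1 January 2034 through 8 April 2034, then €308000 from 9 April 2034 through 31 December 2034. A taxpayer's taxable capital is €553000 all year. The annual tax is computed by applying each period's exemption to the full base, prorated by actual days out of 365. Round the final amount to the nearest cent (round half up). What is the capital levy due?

€4903.02

1 January – 8 April 2034: 98 days, exemption €177000 → (€553000 − €177000) × 1.75% × 98/365 = €1766.6849
9 April – 31 December 2034: 267 days, exemption €308000 → (€553000 − €308000) × 1.75% × 267/365 = €3136.3356
Total = €4903.0205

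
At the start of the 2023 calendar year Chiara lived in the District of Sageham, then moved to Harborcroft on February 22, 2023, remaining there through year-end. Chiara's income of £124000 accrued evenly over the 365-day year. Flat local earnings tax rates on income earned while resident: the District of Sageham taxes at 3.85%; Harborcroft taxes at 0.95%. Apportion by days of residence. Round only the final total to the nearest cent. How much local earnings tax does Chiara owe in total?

£1690.31

The District of Sageham, January 1 – February 21, 2023: 52 days → £124000 × 3.85% × 52/365 = £680.1315
Harborcroft, February 22 – December 31, 2023: 313 days → £124000 × 0.95% × 313/365 = £1010.1753
Total = £1690.3068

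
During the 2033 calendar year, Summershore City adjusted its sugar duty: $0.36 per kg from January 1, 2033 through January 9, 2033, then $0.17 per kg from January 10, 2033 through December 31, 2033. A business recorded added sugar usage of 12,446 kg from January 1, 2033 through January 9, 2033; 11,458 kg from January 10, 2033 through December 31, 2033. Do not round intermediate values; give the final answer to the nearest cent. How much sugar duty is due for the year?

January 1 – January 9, 2033: 12,446 kg at $0.36/kg → $4,480.56
January 10 – December 31, 2033: 11,458 kg at $0.17/kg → $1,947.86

$6,428.42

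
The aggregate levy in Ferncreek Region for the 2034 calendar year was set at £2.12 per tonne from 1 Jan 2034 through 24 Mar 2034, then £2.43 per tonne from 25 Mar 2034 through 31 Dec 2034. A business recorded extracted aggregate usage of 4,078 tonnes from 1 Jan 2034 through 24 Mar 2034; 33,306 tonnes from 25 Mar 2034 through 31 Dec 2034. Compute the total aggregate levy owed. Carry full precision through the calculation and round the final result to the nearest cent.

£89,578.94

1 Jan – 24 Mar 2034: 4,078 tonnes at £2.12/tonne → £8,645.36
25 Mar – 31 Dec 2034: 33,306 tonnes at £2.43/tonne → £80,933.58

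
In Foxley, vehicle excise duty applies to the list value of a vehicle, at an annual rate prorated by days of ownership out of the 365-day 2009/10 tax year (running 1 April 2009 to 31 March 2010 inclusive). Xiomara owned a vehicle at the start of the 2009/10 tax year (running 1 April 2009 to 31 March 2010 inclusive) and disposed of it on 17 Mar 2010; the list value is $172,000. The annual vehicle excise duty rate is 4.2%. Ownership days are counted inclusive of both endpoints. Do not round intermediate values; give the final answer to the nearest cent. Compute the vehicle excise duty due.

$6,946.92

Days held (1 Apr 2009 – 17 Mar 2010): 351 out of 365
Tax = $172,000 × 4.2% × 351/365 = $6,946.9151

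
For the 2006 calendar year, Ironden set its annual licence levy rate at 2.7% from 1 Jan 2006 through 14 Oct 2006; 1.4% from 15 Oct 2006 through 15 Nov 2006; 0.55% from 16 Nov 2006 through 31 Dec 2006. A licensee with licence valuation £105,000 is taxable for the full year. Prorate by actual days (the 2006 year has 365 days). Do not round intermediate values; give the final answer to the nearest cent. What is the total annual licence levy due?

1 Jan – 14 Oct 2006: 287 days at 2.7% → £105,000 × 2.7% × 287/365 = £2,229.1644
15 Oct – 15 Nov 2006: 32 days at 1.4% → £105,000 × 1.4% × 32/365 = £128.8767
16 Nov – 31 Dec 2006: 46 days at 0.55% → £105,000 × 0.55% × 46/365 = £72.7808
Total = £2,430.8219

£2,430.82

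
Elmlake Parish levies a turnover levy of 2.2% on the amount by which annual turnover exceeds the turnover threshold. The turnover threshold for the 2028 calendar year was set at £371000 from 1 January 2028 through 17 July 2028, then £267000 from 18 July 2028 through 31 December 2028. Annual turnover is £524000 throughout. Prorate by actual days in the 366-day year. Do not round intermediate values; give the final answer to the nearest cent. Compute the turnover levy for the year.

£4409.98

1 January – 17 July 2028: 199 days, exemption £371000 → (£524000 − £371000) × 2.2% × 199/366 = £1830.1475
18 July – 31 December 2028: 167 days, exemption £267000 → (£524000 − £267000) × 2.2% × 167/366 = £2579.8306
Total = £4409.9781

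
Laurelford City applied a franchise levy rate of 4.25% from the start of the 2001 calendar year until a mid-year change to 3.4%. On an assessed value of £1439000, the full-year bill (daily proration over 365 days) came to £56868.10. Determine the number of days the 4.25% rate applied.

237 days

Let d = days at the first rate; then 365 − d days at the second rate.
£1439000 × [4.25%·d + 3.4%·(365−d)] / 365 = £56868.10
Solving gives d = 237, so the new rate took effect on 26 Aug 2001.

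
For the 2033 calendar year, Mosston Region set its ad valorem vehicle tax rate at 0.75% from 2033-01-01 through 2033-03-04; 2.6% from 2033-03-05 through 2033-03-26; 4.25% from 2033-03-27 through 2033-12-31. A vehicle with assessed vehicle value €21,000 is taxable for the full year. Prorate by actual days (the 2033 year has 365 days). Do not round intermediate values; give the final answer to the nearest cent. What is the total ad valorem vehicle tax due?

€744.75

2033-01-01 to 2033-03-04: 63 days at 0.75% → €21,000 × 0.75% × 63/365 = €27.1849
2033-03-05 to 2033-03-26: 22 days at 2.6% → €21,000 × 2.6% × 22/365 = €32.9096
2033-03-27 to 2033-12-31: 280 days at 4.25% → €21,000 × 4.25% × 280/365 = €684.6575
Total = €744.7521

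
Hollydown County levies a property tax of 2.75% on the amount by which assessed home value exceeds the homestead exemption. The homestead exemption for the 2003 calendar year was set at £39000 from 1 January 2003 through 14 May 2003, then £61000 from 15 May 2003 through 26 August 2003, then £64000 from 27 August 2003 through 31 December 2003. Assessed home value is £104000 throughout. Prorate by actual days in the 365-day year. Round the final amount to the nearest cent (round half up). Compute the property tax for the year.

1 January – 14 May 2003: 134 days, exemption £39000 → (£104000 − £39000) × 2.75% × 134/365 = £656.2329
15 May – 26 August 2003: 104 days, exemption £61000 → (£104000 − £61000) × 2.75% × 104/365 = £336.9315
27 August – 31 December 2003: 127 days, exemption £64000 → (£104000 − £64000) × 2.75% × 127/365 = £382.7397
Total = £1375.9041

£1375.90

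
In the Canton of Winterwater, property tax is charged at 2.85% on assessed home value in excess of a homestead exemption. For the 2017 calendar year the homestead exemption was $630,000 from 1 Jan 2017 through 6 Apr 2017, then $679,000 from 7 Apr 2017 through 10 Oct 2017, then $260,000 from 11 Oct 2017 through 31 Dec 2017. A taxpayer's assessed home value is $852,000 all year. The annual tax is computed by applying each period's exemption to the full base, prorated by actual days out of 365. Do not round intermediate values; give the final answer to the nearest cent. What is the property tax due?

1 Jan – 6 Apr 2017: 96 days, exemption $630,000 → ($852,000 − $630,000) × 2.85% × 96/365 = $1,664.0877
7 Apr – 10 Oct 2017: 187 days, exemption $679,000 → ($852,000 − $679,000) × 2.85% × 187/365 = $2,526.0370
11 Oct – 31 Dec 2017: 82 days, exemption $260,000 → ($852,000 − $260,000) × 2.85% × 82/365 = $3,790.4219
Total = $7,980.5466

$7,980.55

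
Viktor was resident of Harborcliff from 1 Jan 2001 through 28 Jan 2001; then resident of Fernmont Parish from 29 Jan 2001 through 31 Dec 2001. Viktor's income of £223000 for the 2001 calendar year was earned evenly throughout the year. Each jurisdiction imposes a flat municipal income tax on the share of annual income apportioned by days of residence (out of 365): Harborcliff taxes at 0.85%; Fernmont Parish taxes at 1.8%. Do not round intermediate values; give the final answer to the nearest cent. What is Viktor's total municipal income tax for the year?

£3851.48

Harborcliff, 1 Jan – 28 Jan 2001: 28 days → £223000 × 0.85% × 28/365 = £145.4082
Fernmont Parish, 29 Jan – 31 Dec 2001: 337 days → £223000 × 1.8% × 337/365 = £3706.0767
Total = £3851.4849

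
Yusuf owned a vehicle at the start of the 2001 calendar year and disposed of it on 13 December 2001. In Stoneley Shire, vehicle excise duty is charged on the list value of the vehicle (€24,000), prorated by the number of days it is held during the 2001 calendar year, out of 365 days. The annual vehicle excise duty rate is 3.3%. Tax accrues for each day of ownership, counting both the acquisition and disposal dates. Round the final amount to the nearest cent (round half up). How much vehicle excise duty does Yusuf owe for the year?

€752.94

Days held (1 January – 13 December 2001): 347 out of 365
Tax = €24,000 × 3.3% × 347/365 = €752.9425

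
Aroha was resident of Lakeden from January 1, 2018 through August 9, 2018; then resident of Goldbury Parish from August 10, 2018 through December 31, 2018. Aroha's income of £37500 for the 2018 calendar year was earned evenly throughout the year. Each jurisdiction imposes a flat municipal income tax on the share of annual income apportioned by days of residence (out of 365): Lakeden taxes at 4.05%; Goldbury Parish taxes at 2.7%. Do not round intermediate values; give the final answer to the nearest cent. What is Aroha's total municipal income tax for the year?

Lakeden, January 1 – August 9, 2018: 221 days → £37500 × 4.05% × 221/365 = £919.5719
Goldbury Parish, August 10 – December 31, 2018: 144 days → £37500 × 2.7% × 144/365 = £399.4521
Total = £1319.0240

£1319.02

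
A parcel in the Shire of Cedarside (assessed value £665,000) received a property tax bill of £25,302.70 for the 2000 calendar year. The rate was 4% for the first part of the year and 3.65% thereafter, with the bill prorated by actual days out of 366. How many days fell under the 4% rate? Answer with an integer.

162 days

Let d = days at the first rate; then 366 − d days at the second rate.
£665,000 × [4%·d + 3.65%·(366−d)] / 366 = £25,302.70
Solving gives d = 162, so the new rate took effect on June 11, 2000.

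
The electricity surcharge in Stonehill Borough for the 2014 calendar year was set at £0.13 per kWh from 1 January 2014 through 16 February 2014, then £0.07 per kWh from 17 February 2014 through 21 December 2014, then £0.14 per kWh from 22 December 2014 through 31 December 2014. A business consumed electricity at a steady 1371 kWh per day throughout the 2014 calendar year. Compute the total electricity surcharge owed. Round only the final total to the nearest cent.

£39854.97

1 January – 16 February 2014: 47 days × 1371 kWh/day = 64,437 kWh at £0.13/kWh → £8376.81
17 February – 21 December 2014: 308 days × 1371 kWh/day = 422,268 kWh at £0.07/kWh → £29558.76
22 December – 31 December 2014: 10 days × 1371 kWh/day = 13,710 kWh at £0.14/kWh → £1919.40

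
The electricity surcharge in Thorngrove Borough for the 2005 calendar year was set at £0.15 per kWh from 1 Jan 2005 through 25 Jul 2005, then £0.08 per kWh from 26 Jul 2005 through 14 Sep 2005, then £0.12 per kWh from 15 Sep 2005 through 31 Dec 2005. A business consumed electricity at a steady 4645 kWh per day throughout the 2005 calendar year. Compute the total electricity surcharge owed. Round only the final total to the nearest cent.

1 Jan – 25 Jul 2005: 206 days × 4645 kWh/day = 956,870 kWh at £0.15/kWh → £143,530.50
26 Jul – 14 Sep 2005: 51 days × 4645 kWh/day = 236,895 kWh at £0.08/kWh → £18,951.60
15 Sep – 31 Dec 2005: 108 days × 4645 kWh/day = 501,660 kWh at £0.12/kWh → £60,199.20

£222,681.30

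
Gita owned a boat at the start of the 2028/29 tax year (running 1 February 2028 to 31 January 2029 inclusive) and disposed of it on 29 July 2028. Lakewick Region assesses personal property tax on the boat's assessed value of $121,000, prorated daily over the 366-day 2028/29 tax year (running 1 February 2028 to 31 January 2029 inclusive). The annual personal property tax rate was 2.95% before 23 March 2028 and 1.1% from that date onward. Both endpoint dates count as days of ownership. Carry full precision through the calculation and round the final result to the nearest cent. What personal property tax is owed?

$966.51

1 February – 22 March 2028: 51 days at 2.95% → $121,000 × 2.95% × 51/366 = $497.3893
23 March – 29 July 2028: 129 days at 1.1% → $121,000 × 1.1% × 129/366 = $469.1230
Total = $966.5123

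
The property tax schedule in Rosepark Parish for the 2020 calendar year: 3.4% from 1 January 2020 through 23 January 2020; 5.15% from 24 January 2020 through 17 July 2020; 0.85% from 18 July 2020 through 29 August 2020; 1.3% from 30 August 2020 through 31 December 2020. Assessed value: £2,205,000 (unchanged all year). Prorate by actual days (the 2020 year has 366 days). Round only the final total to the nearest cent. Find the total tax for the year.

1 January – 23 January 2020: 23 days at 3.4% → £2,205,000 × 3.4% × 23/366 = £4,711.2295
24 January – 17 July 2020: 176 days at 5.15% → £2,205,000 × 5.15% × 176/366 = £54,606.8852
18 July – 29 August 2020: 43 days at 0.85% → £2,205,000 × 0.85% × 43/366 = £2,201.9877
30 August – 31 December 2020: 124 days at 1.3% → £2,205,000 × 1.3% × 124/366 = £9,711.6393
Total = £71,231.7418

£71,231.74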